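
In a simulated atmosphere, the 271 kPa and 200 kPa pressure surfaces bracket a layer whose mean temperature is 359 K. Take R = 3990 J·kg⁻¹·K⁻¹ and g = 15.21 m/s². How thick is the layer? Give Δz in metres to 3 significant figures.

Δz ≈ 28600 m

Hypsometric equation: Δz = (R T̄/g) ln(P₁/P₂).
R T̄/g = 3990 × 359 / 15.21 = 94176 m.
ln(271/200) = ln(1.3550) = 0.30380.
Δz = 94176 × 0.30380 = 28611 m.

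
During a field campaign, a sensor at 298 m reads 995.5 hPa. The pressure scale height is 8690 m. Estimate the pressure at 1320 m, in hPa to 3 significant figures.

P ≈ 885 hPa

Between two levels, P₂ = P₁ exp(−Δz/H) with Δz = z₂ − z₁.
Δz = 1320.0 − 298.00 = 1022.0 m; Δz/H = 1022.0/8690.0 = 0.11761.
P₂ = 995.5 × exp(−0.11761) = 995.5 × 0.88904 = 885.04 hPa.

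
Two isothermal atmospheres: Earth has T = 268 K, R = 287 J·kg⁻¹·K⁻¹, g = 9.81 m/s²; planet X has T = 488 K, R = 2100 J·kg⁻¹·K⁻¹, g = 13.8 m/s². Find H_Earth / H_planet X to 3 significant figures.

H_Earth/H_planet X ≈ 0.106

H = RT/g for each body.
H_Earth = 287 × 268 / 9.81 = 7840.6 m.
H_planet X = 2100 × 488 / 13.8 = 74261 m.
H_Earth/H_planet X = 7840.6/74261 = 0.10558.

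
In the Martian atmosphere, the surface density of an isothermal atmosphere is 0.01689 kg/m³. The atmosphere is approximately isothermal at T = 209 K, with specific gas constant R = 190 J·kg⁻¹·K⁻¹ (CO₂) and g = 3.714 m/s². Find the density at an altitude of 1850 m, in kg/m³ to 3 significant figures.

Scale height: H = RT/g = 190 × 209 / 3.714 = 10692 m.
In an isothermal atmosphere, density decays like pressure: ρ = ρ₀ exp(−z/H).
z/H = 1850.0/10692 = 0.17303; exp(−0.17303) = 0.84111.
ρ = 0.01689 × 0.84111 = 0.014206 kg/m³.

ρ ≈ 0.0142 kg/m³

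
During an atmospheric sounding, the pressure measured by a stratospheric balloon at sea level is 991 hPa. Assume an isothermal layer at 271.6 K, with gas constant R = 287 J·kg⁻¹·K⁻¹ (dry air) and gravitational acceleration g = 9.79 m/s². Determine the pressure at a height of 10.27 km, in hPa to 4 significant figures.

Scale height: H = RT/g = 287 × 271.6 / 9.79 = 7962.1 m.
Barometric formula: P = P₀ exp(−z/H).
z/H = 10270/7962.1 = 1.2899; exp(−1.2899) = 0.27530.
P = 991 × 0.27530 = 272.82 hPa.

P ≈ 272.8 hPa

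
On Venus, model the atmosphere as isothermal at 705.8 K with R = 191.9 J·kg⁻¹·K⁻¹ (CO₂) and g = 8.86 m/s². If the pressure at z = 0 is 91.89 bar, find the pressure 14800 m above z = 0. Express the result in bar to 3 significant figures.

P ≈ 34.9 bar

Scale height: H = RT/g = 191.9 × 705.8 / 8.86 = 15287 m.
Barometric formula: P = P₀ exp(−z/H).
z/H = 14800/15287 = 0.96814; exp(−0.96814) = 0.37979.
P = 91.89 × 0.37979 = 34.899 bar.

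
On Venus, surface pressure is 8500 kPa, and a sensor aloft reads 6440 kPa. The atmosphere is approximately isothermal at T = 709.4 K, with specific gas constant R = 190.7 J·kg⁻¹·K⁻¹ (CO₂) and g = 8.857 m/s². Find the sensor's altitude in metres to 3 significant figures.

Scale height: H = RT/g = 190.7 × 709.4 / 8.857 = 15274 m.
Invert the barometric formula: z = H ln(P₀/P).
P₀/P = 8500/6440 = 1.3199; ln(1.3199) = 0.27756.
z = 15274 × 0.27756 = 4239.5 m.

z ≈ 4240 m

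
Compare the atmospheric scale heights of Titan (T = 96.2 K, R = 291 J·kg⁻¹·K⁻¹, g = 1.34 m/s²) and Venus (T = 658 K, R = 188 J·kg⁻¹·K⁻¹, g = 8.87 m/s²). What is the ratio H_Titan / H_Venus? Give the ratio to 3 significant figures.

H = RT/g for each body.
H_Titan = 291 × 96.2 / 1.34 = 20891 m.
H_Venus = 188 × 658 / 8.87 = 13946 m.
H_Titan/H_Venus = 20891/13946 = 1.4980.

H_Titan/H_Venus ≈ 1.50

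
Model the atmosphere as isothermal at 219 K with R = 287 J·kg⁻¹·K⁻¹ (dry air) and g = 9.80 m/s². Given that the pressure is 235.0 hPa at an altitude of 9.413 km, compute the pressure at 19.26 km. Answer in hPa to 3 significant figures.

P ≈ 50.6 hPa

Scale height: H = RT/g = 287 × 219 / 9.80 = 6413.6 m.
Between two levels, P₂ = P₁ exp(−Δz/H) with Δz = z₂ − z₁.
Δz = 19260 − 9413.0 = 9847.0 m; Δz/H = 9847.0/6413.6 = 1.5353.
P₂ = 235.0 × exp(−1.5353) = 235.0 × 0.21539 = 50.617 hPa.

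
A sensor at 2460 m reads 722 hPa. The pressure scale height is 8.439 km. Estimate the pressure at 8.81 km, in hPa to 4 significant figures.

P ≈ 340.2 hPa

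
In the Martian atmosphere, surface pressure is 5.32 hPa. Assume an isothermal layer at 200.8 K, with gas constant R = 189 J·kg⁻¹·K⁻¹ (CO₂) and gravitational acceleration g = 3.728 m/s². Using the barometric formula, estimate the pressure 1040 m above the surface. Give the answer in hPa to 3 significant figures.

P ≈ 4.80 hPa

Scale height: H = RT/g = 189 × 200.8 / 3.728 = 10180 m.
Barometric formula: P = P₀ exp(−z/H).
z/H = 1040.0/10180 = 0.10216; exp(−0.10216) = 0.90289.
P = 5.32 × 0.90289 = 4.8034 hPa.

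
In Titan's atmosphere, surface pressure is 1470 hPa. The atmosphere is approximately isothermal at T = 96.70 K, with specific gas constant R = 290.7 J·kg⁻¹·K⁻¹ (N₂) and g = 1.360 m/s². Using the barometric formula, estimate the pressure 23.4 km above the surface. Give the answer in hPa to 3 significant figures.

P ≈ 474 hPa

Scale height: H = RT/g = 290.7 × 96.70 / 1.360 = 20670 m.
Barometric formula: P = P₀ exp(−z/H).
z/H = 23400/20670 = 1.1321; exp(−1.1321) = 0.32236.
P = 1470 × 0.32236 = 473.87 hPa.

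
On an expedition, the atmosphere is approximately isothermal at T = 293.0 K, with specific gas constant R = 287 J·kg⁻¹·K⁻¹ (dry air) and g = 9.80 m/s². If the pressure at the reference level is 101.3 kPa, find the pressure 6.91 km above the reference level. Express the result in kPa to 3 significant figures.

P ≈ 45.3 kPa

Scale height: H = RT/g = 287 × 293.0 / 9.80 = 8580.7 m.
Barometric formula: P = P₀ exp(−z/H).
z/H = 6910.0/8580.7 = 0.80530; exp(−0.80530) = 0.44695.
P = 101.3 × 0.44695 = 45.276 kPa.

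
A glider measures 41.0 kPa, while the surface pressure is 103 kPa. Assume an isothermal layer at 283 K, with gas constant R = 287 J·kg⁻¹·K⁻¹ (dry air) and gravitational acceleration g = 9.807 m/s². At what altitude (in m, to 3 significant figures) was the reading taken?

Scale height: H = RT/g = 287 × 283 / 9.807 = 8281.9 m.
Invert the barometric formula: z = H ln(P₀/P).
P₀/P = 103/41.0 = 2.5122; ln(2.5122) = 0.92116.
z = 8281.9 × 0.92116 = 7629.0 m.

z ≈ 7630 m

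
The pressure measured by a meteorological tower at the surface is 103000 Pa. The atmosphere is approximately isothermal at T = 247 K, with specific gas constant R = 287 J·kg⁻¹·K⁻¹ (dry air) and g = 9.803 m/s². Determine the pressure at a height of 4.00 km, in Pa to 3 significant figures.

Scale height: H = RT/g = 287 × 247 / 9.803 = 7231.4 m.
Barometric formula: P = P₀ exp(−z/H).
z/H = 4000.0/7231.4 = 0.55314; exp(−0.55314) = 0.57514.
P = 103000 × 0.57514 = 59239 Pa.

P ≈ 59200 Pa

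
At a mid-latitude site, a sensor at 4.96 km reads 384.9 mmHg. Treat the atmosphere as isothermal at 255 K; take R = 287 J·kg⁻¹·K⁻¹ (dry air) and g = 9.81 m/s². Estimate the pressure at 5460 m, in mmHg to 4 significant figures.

P ≈ 359.9 mmHg

Scale height: H = RT/g = 287 × 255 / 9.81 = 7460.2 m.
Between two levels, P₂ = P₁ exp(−Δz/H) with Δz = z₂ − z₁.
Δz = 5460.0 − 4960.0 = 500.00 m; Δz/H = 500.00/7460.2 = 0.067022.
P₂ = 384.9 × exp(−0.067022) = 384.9 × 0.93517 = 359.95 mmHg.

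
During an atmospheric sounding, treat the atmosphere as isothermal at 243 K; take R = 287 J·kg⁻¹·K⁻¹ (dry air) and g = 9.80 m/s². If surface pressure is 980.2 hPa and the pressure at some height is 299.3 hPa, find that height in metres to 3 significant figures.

z ≈ 8440 m

Scale height: H = RT/g = 287 × 243 / 9.80 = 7116.4 m.
Invert the barometric formula: z = H ln(P₀/P).
P₀/P = 980.2/299.3 = 3.2750; ln(3.2750) = 1.1863.
z = 7116.4 × 1.1863 = 8442.2 m.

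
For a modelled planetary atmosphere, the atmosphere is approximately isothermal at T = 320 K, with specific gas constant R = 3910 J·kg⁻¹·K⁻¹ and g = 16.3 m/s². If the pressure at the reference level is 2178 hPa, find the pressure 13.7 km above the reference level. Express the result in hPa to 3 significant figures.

P ≈ 1820 hPa

Scale height: H = RT/g = 3910 × 320 / 16.3 = 76761 m.
Barometric formula: P = P₀ exp(−z/H).
z/H = 13700/76761 = 0.17848; exp(−0.17848) = 0.83654.
P = 2178 × 0.83654 = 1822.0 hPa.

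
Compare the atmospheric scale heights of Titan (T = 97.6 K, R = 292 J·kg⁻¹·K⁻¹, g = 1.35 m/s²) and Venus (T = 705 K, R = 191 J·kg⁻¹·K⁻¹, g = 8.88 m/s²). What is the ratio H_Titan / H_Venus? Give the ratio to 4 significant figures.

H_Titan/H_Venus ≈ 1.392

H = RT/g for each body.
H_Titan = 292 × 97.6 / 1.35 = 21111 m.
H_Venus = 191 × 705 / 8.88 = 15164 m.
H_Titan/H_Venus = 21111/15164 = 1.3922.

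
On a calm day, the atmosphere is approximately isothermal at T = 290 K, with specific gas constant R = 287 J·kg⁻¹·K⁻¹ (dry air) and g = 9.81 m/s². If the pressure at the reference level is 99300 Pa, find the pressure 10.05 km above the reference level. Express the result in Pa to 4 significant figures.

P ≈ 30370 Pa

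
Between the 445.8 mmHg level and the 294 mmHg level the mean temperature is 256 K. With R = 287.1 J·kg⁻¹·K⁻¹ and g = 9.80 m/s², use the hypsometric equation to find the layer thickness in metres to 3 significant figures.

Δz ≈ 3120 m

Hypsometric equation: Δz = (R T̄/g) ln(P₁/P₂).
R T̄/g = 287.1 × 256 / 9.80 = 7499.8 m.
ln(445.8/294) = ln(1.5163) = 0.41627.
Δz = 7499.8 × 0.41627 = 3121.9 m.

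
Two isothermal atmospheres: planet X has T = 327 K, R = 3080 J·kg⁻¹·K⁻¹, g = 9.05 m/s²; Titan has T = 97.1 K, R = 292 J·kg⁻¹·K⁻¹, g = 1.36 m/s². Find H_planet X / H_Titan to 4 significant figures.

H = RT/g for each body.
H_planet X = 3080 × 327 / 9.05 = 111290 m.
H_Titan = 292 × 97.1 / 1.36 = 20848 m.
H_planet X/H_Titan = 111290/20848 = 5.3382.

H_planet X/H_Titan ≈ 5.338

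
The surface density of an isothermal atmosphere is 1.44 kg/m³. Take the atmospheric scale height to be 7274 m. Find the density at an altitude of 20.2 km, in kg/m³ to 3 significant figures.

ρ ≈ 0.0896 kg/m³

In an isothermal atmosphere, density decays like pressure: ρ = ρ₀ exp(−z/H).
z/H = 20200/7274.0 = 2.7770; exp(−2.7770) = 0.062225.
ρ = 1.44 × 0.062225 = 0.089604 kg/m³.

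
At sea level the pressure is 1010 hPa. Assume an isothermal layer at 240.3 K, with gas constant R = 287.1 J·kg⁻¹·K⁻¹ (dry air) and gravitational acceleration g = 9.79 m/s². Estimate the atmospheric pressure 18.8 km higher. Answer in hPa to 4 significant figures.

P ≈ 70.10 hPa

Scale height: H = RT/g = 287.1 × 240.3 / 9.79 = 7047.0 m.
Barometric formula: P = P₀ exp(−z/H).
z/H = 18800/7047.0 = 2.6678; exp(−2.6678) = 0.069405.
P = 1010 × 0.069405 = 70.099 hPa.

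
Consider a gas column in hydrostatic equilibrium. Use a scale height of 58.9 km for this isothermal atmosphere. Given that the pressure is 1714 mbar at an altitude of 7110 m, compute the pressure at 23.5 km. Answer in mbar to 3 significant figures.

Between two levels, P₂ = P₁ exp(−Δz/H) with Δz = z₂ − z₁.
Δz = 23500 − 7110.0 = 16390 m; Δz/H = 16390/58900 = 0.27827.
P₂ = 1714 × exp(−0.27827) = 1714 × 0.75709 = 1297.7 mbar.

P ≈ 1300 mbar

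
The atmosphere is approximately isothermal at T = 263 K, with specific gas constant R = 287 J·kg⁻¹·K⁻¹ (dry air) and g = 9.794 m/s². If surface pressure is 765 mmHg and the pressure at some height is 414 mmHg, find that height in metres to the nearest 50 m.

Scale height: H = RT/g = 287 × 263 / 9.794 = 7706.9 m.
Invert the barometric formula: z = H ln(P₀/P).
P₀/P = 765/414 = 1.8478; ln(1.8478) = 0.61400.
z = 7706.9 × 0.61400 = 4732.0 m.

z ≈ 4750 m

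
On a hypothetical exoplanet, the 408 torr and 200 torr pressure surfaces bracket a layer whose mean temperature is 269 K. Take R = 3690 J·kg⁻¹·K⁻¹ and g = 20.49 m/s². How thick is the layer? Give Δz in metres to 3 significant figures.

Hypsometric equation: Δz = (R T̄/g) ln(P₁/P₂).
R T̄/g = 3690 × 269 / 20.49 = 48444 m.
ln(408/200) = ln(2.0400) = 0.71295.
Δz = 48444 × 0.71295 = 34538 m.

Δz ≈ 34500 m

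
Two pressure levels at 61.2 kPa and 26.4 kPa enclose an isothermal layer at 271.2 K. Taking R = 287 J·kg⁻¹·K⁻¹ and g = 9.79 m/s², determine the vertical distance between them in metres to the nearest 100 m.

Δz ≈ 6700 m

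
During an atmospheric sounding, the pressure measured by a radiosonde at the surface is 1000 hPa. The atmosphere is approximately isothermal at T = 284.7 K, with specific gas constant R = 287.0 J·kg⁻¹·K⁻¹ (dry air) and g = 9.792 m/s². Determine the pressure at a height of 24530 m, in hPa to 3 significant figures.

Scale height: H = RT/g = 287.0 × 284.7 / 9.792 = 8344.5 m.
Barometric formula: P = P₀ exp(−z/H).
z/H = 24530/8344.5 = 2.9397; exp(−2.9397) = 0.052882.
P = 1000 × 0.052882 = 52.882 hPa.

P ≈ 52.9 hPa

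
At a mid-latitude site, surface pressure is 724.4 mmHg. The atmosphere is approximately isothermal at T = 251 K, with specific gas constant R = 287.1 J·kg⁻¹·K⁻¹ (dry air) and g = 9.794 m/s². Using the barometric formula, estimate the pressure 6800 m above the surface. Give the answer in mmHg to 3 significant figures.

Scale height: H = RT/g = 287.1 × 251 / 9.794 = 7357.8 m.
Barometric formula: P = P₀ exp(−z/H).
z/H = 6800.0/7357.8 = 0.92419; exp(−0.92419) = 0.39685.
P = 724.4 × 0.39685 = 287.48 mmHg.

P ≈ 287 mmHg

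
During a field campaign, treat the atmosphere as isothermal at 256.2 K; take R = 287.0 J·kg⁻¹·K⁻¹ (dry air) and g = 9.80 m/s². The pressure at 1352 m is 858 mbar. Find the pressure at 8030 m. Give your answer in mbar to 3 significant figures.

Scale height: H = RT/g = 287.0 × 256.2 / 9.80 = 7503.0 m.
Between two levels, P₂ = P₁ exp(−Δz/H) with Δz = z₂ − z₁.
Δz = 8030.0 − 1352.0 = 6678.0 m; Δz/H = 6678.0/7503.0 = 0.89004.
P₂ = 858 × exp(−0.89004) = 858 × 0.41064 = 352.33 mbar.

P ≈ 352 mbar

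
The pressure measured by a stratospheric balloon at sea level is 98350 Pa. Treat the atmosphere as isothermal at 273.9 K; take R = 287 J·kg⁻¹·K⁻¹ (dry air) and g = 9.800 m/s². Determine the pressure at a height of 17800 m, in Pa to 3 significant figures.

P ≈ 10700 Pa

Scale height: H = RT/g = 287 × 273.9 / 9.800 = 8021.4 m.
Barometric formula: P = P₀ exp(−z/H).
z/H = 17800/8021.4 = 2.2191; exp(−2.2191) = 0.10871.
P = 98350 × 0.10871 = 10692 Pa.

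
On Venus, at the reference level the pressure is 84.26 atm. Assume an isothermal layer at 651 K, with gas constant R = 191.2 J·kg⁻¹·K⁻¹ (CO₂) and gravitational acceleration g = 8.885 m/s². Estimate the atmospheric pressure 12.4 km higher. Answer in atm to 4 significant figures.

P ≈ 34.77 atm

Scale height: H = RT/g = 191.2 × 651 / 8.885 = 14009 m.
Barometric formula: P = P₀ exp(−z/H).
z/H = 12400/14009 = 0.88515; exp(−0.88515) = 0.41265.
P = 84.26 × 0.41265 = 34.770 atm.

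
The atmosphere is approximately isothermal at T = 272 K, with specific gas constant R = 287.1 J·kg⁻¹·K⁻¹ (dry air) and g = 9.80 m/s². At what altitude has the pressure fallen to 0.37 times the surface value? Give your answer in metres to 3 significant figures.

z ≈ 7920 m

Scale height: H = RT/g = 287.1 × 272 / 9.80 = 7968.5 m.
Set P/P₀ = exp(−z/H) = 0.37, so z = −H ln(0.37).
−ln(0.37) = 0.99425; z = 7968.5 × 0.99425 = 7922.7 m.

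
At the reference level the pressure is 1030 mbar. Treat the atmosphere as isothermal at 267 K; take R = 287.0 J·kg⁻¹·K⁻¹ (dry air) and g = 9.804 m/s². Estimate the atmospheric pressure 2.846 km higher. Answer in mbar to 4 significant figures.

Scale height: H = RT/g = 287.0 × 267 / 9.804 = 7816.1 m.
Barometric formula: P = P₀ exp(−z/H).
z/H = 2846.0/7816.1 = 0.36412; exp(−0.36412) = 0.69481.
P = 1030 × 0.69481 = 715.65 mbar.

P ≈ 715.7 mbar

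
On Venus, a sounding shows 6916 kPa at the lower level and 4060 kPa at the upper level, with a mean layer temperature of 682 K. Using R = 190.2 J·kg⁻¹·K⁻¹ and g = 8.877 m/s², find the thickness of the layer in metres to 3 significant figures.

Hypsometric equation: Δz = (R T̄/g) ln(P₁/P₂).
R T̄/g = 190.2 × 682 / 8.877 = 14613 m.
ln(6916/4060) = ln(1.7034) = 0.53263.
Δz = 14613 × 0.53263 = 7783.3 m.

Δz ≈ 7780 m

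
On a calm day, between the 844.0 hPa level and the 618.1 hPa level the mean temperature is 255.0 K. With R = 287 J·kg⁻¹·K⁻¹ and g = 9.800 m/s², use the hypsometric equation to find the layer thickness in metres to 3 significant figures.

Hypsometric equation: Δz = (R T̄/g) ln(P₁/P₂).
R T̄/g = 287 × 255.0 / 9.800 = 7467.9 m.
ln(844.0/618.1) = ln(1.3655) = 0.31152.
Δz = 7467.9 × 0.31152 = 2326.4 m.

Δz ≈ 2330 m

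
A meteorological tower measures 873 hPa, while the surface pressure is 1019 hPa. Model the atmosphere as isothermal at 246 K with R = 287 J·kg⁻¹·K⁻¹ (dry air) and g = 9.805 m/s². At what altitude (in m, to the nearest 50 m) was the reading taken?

z ≈ 1100 m

Scale height: H = RT/g = 287 × 246 / 9.805 = 7200.6 m.
Invert the barometric formula: z = H ln(P₀/P).
P₀/P = 1019/873 = 1.1672; ln(1.1672) = 0.15461.
z = 7200.6 × 0.15461 = 1113.3 m.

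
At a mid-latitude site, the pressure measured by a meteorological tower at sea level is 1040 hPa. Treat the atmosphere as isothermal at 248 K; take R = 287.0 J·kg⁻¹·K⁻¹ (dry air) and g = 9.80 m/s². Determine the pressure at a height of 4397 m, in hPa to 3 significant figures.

P ≈ 568 hPa

Scale height: H = RT/g = 287.0 × 248 / 9.80 = 7262.9 m.
Barometric formula: P = P₀ exp(−z/H).
z/H = 4397.0/7262.9 = 0.60541; exp(−0.60541) = 0.54585.
P = 1040 × 0.54585 = 567.68 hPa.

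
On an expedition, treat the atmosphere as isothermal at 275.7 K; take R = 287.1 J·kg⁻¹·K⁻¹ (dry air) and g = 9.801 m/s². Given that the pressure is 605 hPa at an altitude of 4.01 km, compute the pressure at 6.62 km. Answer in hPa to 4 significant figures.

Scale height: H = RT/g = 287.1 × 275.7 / 9.801 = 8076.1 m.
Between two levels, P₂ = P₁ exp(−Δz/H) with Δz = z₂ − z₁.
Δz = 6620.0 − 4010.0 = 2610.0 m; Δz/H = 2610.0/8076.1 = 0.32318.
P₂ = 605 × exp(−0.32318) = 605 × 0.72384 = 437.92 hPa.

P ≈ 437.9 hPa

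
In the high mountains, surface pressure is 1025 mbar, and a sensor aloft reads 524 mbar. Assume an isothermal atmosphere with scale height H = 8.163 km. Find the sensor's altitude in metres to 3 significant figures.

z ≈ 5480 m

Invert the barometric formula: z = H ln(P₀/P).
P₀/P = 1025/524 = 1.9561; ln(1.9561) = 0.67095.
z = 8163.0 × 0.67095 = 5477.0 m.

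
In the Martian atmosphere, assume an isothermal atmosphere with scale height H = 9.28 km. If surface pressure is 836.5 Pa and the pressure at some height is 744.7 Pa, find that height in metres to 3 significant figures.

z ≈ 1080 m

Invert the barometric formula: z = H ln(P₀/P).
P₀/P = 836.5/744.7 = 1.1233; ln(1.1233) = 0.11627.
z = 9280.0 × 0.11627 = 1079.0 m.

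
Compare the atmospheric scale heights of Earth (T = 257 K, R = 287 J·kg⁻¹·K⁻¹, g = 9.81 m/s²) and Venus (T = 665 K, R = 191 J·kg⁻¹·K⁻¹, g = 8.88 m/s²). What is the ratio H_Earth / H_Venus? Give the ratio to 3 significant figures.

H_Earth/H_Venus ≈ 0.526

H = RT/g for each body.
H_Earth = 287 × 257 / 9.81 = 7518.8 m.
H_Venus = 191 × 665 / 8.88 = 14303 m.
H_Earth/H_Venus = 7518.8/14303 = 0.52568.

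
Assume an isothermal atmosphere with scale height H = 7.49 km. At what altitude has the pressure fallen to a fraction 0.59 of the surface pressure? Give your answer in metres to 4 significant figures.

Set P/P₀ = exp(−z/H) = 0.59, so z = −H ln(0.59).
−ln(0.59) = 0.52763; z = 7490.0 × 0.52763 = 3951.9 m.

z ≈ 3952 m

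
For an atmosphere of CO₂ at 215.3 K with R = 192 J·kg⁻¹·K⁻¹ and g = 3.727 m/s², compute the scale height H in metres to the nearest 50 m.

H ≈ 11100 m

The scale height of an isothermal atmosphere is H = RT/g.
H = 192 × 215.3 / 3.727 = 41338/3.727 = 11091 m.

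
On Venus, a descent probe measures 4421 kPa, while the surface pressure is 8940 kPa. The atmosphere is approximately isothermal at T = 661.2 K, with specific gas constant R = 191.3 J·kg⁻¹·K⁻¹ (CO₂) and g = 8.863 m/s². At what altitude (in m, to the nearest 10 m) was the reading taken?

Scale height: H = RT/g = 191.3 × 661.2 / 8.863 = 14271 m.
Invert the barometric formula: z = H ln(P₀/P).
P₀/P = 8940/4421 = 2.0222; ln(2.0222) = 0.70419.
z = 14271 × 0.70419 = 10049 m.

z ≈ 10050 m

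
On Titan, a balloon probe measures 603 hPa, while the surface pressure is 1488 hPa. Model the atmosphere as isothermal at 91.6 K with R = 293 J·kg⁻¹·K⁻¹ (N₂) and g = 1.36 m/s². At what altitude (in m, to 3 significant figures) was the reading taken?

Scale height: H = RT/g = 293 × 91.6 / 1.36 = 19734 m.
Invert the barometric formula: z = H ln(P₀/P).
P₀/P = 1488/603 = 2.4677; ln(2.4677) = 0.90329.
z = 19734 × 0.90329 = 17826 m.

z ≈ 17800 m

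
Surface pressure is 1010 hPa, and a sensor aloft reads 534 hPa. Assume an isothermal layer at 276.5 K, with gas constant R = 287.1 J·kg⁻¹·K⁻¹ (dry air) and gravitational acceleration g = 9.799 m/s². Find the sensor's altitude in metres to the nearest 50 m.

Scale height: H = RT/g = 287.1 × 276.5 / 9.799 = 8101.1 m.
Invert the barometric formula: z = H ln(P₀/P).
P₀/P = 1010/534 = 1.8914; ln(1.8914) = 0.63732.
z = 8101.1 × 0.63732 = 5163.0 m.

z ≈ 5150 m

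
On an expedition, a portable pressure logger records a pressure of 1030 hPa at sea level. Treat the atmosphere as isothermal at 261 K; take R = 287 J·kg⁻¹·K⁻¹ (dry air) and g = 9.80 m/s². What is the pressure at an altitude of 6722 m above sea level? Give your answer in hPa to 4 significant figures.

Scale height: H = RT/g = 287 × 261 / 9.80 = 7643.6 m.
Barometric formula: P = P₀ exp(−z/H).
z/H = 6722.0/7643.6 = 0.87943; exp(−0.87943) = 0.41502.
P = 1030 × 0.41502 = 427.47 hPa.

P ≈ 427.5 hPa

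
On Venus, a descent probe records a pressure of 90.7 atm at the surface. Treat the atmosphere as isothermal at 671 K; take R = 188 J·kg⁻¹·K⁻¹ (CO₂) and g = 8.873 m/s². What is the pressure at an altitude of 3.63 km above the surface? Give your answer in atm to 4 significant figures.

Scale height: H = RT/g = 188 × 671 / 8.873 = 14217 m.
Barometric formula: P = P₀ exp(−z/H).
z/H = 3630.0/14217 = 0.25533; exp(−0.25533) = 0.77466.
P = 90.7 × 0.77466 = 70.262 atm.

P ≈ 70.26 atm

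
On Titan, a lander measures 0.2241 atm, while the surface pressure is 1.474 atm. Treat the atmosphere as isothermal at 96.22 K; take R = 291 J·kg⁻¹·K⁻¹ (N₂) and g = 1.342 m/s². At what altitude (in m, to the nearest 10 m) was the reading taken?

z ≈ 39300 m

Scale height: H = RT/g = 291 × 96.22 / 1.342 = 20864 m.
Invert the barometric formula: z = H ln(P₀/P).
P₀/P = 1.474/0.2241 = 6.5774; ln(6.5774) = 1.8836.
z = 20864 × 1.8836 = 39299 m.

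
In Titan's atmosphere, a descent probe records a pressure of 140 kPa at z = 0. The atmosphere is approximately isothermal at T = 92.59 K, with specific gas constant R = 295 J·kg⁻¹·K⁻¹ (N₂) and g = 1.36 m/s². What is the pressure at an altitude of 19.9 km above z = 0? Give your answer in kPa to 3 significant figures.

P ≈ 52.0 kPa

Scale height: H = RT/g = 295 × 92.59 / 1.36 = 20084 m.
Barometric formula: P = P₀ exp(−z/H).
z/H = 19900/20084 = 0.99084; exp(−0.99084) = 0.37126.
P = 140 × 0.37126 = 51.976 kPa.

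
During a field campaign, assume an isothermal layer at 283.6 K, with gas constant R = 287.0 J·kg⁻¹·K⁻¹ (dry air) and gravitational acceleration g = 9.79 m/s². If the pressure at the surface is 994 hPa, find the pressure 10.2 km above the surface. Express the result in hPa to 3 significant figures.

P ≈ 291 hPa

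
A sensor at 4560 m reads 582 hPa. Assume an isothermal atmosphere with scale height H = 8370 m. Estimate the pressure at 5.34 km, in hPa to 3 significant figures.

P ≈ 530 hPa

Between two levels, P₂ = P₁ exp(−Δz/H) with Δz = z₂ − z₁.
Δz = 5340.0 − 4560.0 = 780.00 m; Δz/H = 780.00/8370.0 = 0.093190.
P₂ = 582 × exp(−0.093190) = 582 × 0.91102 = 530.21 hPa.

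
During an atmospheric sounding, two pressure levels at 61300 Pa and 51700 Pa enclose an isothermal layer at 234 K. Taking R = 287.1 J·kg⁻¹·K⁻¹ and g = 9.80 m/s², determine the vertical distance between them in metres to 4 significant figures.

Δz ≈ 1168 m

Hypsometric equation: Δz = (R T̄/g) ln(P₁/P₂).
R T̄/g = 287.1 × 234 / 9.80 = 6855.2 m.
ln(61300/51700) = ln(1.1857) = 0.17033.
Δz = 6855.2 × 0.17033 = 1167.6 m.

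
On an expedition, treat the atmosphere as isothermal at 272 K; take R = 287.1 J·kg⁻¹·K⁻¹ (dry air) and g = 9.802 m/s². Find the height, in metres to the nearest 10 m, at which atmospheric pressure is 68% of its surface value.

Scale height: H = RT/g = 287.1 × 272 / 9.802 = 7966.9 m.
Set P/P₀ = exp(−z/H) = 0.68, so z = −H ln(0.68).
−ln(0.68) = 0.38566; z = 7966.9 × 0.38566 = 3072.5 m.

z ≈ 3070 m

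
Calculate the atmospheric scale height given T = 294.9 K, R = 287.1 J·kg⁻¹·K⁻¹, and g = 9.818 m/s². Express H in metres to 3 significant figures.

H ≈ 8620 m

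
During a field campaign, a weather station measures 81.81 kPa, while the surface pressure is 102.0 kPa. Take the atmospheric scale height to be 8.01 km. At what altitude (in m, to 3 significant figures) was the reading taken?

z ≈ 1770 m

Invert the barometric formula: z = H ln(P₀/P).
P₀/P = 102.0/81.81 = 1.2468; ln(1.2468) = 0.22058.
z = 8010.0 × 0.22058 = 1766.8 m.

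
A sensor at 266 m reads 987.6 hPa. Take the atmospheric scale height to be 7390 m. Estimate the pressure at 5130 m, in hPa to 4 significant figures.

Between two levels, P₂ = P₁ exp(−Δz/H) with Δz = z₂ − z₁.
Δz = 5130.0 − 266.00 = 4864.0 m; Δz/H = 4864.0/7390.0 = 0.65819.
P₂ = 987.6 × exp(−0.65819) = 987.6 × 0.51779 = 511.37 hPa.

P ≈ 511.4 hPa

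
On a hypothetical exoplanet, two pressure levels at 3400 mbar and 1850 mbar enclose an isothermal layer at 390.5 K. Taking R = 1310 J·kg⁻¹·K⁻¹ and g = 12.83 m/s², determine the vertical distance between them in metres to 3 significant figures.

Δz ≈ 24300 m

Hypsometric equation: Δz = (R T̄/g) ln(P₁/P₂).
R T̄/g = 1310 × 390.5 / 12.83 = 39872 m.
ln(3400/1850) = ln(1.8378) = 0.60857.
Δz = 39872 × 0.60857 = 24265 m.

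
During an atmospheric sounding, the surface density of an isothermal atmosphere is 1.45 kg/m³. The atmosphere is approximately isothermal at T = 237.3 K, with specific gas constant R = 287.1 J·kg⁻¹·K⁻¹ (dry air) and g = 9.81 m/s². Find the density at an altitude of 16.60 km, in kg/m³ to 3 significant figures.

Scale height: H = RT/g = 287.1 × 237.3 / 9.81 = 6944.8 m.
In an isothermal atmosphere, density decays like pressure: ρ = ρ₀ exp(−z/H).
z/H = 16600/6944.8 = 2.3903; exp(−2.3903) = 0.091602.
ρ = 1.45 × 0.091602 = 0.13282 kg/m³.

ρ ≈ 0.133 kg/m³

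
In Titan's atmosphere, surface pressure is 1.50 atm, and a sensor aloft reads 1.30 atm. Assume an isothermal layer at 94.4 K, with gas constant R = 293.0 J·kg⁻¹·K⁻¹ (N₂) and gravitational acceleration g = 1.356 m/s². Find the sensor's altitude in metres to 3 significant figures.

z ≈ 2920 m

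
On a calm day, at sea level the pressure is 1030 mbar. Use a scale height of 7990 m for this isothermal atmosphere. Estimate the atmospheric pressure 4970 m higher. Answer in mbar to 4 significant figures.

Barometric formula: P = P₀ exp(−z/H).
z/H = 4970.0/7990.0 = 0.62203; exp(−0.62203) = 0.53685.
P = 1030 × 0.53685 = 552.96 mbar.

P ≈ 553.0 mbar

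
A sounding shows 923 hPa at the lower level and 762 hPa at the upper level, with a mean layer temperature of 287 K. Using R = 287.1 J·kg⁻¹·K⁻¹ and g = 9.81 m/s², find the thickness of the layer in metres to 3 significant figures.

Δz ≈ 1610 m

Hypsometric equation: Δz = (R T̄/g) ln(P₁/P₂).
R T̄/g = 287.1 × 287 / 9.81 = 8399.4 m.
ln(923/762) = ln(1.2113) = 0.19169.
Δz = 8399.4 × 0.19169 = 1610.1 m.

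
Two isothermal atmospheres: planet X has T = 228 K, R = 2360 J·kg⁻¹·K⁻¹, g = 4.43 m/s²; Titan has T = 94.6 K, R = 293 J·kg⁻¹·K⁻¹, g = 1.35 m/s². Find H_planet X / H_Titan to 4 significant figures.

H_planet X/H_Titan ≈ 5.916

H = RT/g for each body.
H_planet X = 2360 × 228 / 4.43 = 121460 m.
H_Titan = 293 × 94.6 / 1.35 = 20532 m.
H_planet X/H_Titan = 121460/20532 = 5.9156.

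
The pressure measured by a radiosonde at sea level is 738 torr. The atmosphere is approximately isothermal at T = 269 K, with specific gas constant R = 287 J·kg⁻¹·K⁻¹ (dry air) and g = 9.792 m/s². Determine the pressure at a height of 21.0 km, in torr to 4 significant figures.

Scale height: H = RT/g = 287 × 269 / 9.792 = 7884.3 m.
Barometric formula: P = P₀ exp(−z/H).
z/H = 21000/7884.3 = 2.6635; exp(−2.6635) = 0.069704.
P = 738 × 0.069704 = 51.442 torr.

P ≈ 51.44 torr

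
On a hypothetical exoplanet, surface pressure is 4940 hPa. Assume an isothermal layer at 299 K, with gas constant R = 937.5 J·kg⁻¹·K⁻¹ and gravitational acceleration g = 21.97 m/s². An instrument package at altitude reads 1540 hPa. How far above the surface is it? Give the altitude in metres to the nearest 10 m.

Scale height: H = RT/g = 937.5 × 299 / 21.97 = 12759 m.
Invert the barometric formula: z = H ln(P₀/P).
P₀/P = 4940/1540 = 3.2078; ln(3.2078) = 1.1656.
z = 12759 × 1.1656 = 14872 m.

z ≈ 14870 m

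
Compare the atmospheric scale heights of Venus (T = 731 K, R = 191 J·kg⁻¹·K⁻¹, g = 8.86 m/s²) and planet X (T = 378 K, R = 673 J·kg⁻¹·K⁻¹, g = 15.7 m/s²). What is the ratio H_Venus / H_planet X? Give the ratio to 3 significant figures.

H_Venus/H_planet X ≈ 0.973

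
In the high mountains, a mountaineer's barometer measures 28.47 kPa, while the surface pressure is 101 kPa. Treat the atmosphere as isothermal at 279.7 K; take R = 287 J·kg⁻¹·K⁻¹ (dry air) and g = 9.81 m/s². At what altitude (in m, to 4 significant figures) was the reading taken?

z ≈ 10360 m

Scale height: H = RT/g = 287 × 279.7 / 9.81 = 8182.9 m.
Invert the barometric formula: z = H ln(P₀/P).
P₀/P = 101/28.47 = 3.5476; ln(3.5476) = 1.2663.
z = 8182.9 × 1.2663 = 10362 m.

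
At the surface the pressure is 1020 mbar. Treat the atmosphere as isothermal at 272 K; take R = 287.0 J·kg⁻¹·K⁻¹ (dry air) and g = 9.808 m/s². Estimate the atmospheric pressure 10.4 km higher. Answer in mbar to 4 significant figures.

P ≈ 276.1 mbar

Scale height: H = RT/g = 287.0 × 272 / 9.808 = 7959.2 m.
Barometric formula: P = P₀ exp(−z/H).
z/H = 10400/7959.2 = 1.3067; exp(−1.3067) = 0.27071.
P = 1020 × 0.27071 = 276.12 mbar.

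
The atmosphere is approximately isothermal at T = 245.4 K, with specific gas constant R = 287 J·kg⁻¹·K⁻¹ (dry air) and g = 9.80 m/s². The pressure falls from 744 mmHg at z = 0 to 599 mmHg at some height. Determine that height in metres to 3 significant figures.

Scale height: H = RT/g = 287 × 245.4 / 9.80 = 7186.7 m.
Invert the barometric formula: z = H ln(P₀/P).
P₀/P = 744/599 = 1.2421; ln(1.2421) = 0.21680.
z = 7186.7 × 0.21680 = 1558.1 m.

z ≈ 1560 m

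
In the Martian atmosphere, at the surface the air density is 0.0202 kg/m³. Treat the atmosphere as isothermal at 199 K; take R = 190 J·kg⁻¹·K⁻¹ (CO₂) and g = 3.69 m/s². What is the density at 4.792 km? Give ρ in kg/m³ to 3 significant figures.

Scale height: H = RT/g = 190 × 199 / 3.69 = 10247 m.
In an isothermal atmosphere, density decays like pressure: ρ = ρ₀ exp(−z/H).
z/H = 4792.0/10247 = 0.46765; exp(−0.46765) = 0.62647.
ρ = 0.0202 × 0.62647 = 0.012655 kg/m³.

ρ ≈ 0.0127 kg/m³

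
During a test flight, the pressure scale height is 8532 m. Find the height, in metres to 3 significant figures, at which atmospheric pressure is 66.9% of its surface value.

Set P/P₀ = exp(−z/H) = 0.669, so z = −H ln(0.669).
−ln(0.669) = 0.40197; z = 8532.0 × 0.40197 = 3429.6 m.

z ≈ 3430 m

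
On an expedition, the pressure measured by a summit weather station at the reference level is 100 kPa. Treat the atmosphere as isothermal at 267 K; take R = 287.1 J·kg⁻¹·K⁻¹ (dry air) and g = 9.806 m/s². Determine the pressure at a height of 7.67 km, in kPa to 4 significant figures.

P ≈ 37.49 kPa

Scale height: H = RT/g = 287.1 × 267 / 9.806 = 7817.2 m.
Barometric formula: P = P₀ exp(−z/H).
z/H = 7670.0/7817.2 = 0.98117; exp(−0.98117) = 0.37487.
P = 100 × 0.37487 = 37.487 kPa.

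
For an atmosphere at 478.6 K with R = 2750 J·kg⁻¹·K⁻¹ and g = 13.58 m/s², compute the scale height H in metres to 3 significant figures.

The scale height of an isothermal atmosphere is H = RT/g.
H = 2750 × 478.6 / 13.58 = 1316200/13.58 = 96922 m.

H ≈ 96900 m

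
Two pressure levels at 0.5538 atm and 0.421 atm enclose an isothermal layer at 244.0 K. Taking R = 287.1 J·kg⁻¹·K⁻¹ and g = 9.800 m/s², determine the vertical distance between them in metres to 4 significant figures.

Hypsometric equation: Δz = (R T̄/g) ln(P₁/P₂).
R T̄/g = 287.1 × 244.0 / 9.800 = 7148.2 m.
ln(0.5538/0.421) = ln(1.3154) = 0.27414.
Δz = 7148.2 × 0.27414 = 1959.6 m.

Δz ≈ 1960 m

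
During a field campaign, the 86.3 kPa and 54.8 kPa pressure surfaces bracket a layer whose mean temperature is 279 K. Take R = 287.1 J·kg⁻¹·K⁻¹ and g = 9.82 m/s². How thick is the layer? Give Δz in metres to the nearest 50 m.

Hypsometric equation: Δz = (R T̄/g) ln(P₁/P₂).
R T̄/g = 287.1 × 279 / 9.82 = 8156.9 m.
ln(86.3/54.8) = ln(1.5748) = 0.45413.
Δz = 8156.9 × 0.45413 = 3704.3 m.

Δz ≈ 3700 m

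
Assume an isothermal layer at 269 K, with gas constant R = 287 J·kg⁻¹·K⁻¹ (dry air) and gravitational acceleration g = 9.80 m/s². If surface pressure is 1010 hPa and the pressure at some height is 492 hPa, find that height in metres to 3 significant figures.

z ≈ 5670 m

Scale height: H = RT/g = 287 × 269 / 9.80 = 7877.9 m.
Invert the barometric formula: z = H ln(P₀/P).
P₀/P = 1010/492 = 2.0528; ln(2.0528) = 0.71920.
z = 7877.9 × 0.71920 = 5665.8 m.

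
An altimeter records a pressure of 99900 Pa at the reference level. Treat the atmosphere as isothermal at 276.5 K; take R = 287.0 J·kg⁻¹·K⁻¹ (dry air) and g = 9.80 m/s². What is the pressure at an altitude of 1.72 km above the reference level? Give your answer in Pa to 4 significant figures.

P ≈ 80780 Pa

Scale height: H = RT/g = 287.0 × 276.5 / 9.80 = 8097.5 m.
Barometric formula: P = P₀ exp(−z/H).
z/H = 1720.0/8097.5 = 0.21241; exp(−0.21241) = 0.80863.
P = 99900 × 0.80863 = 80782 Pa.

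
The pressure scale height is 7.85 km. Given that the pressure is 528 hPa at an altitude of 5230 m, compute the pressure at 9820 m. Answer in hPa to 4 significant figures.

P ≈ 294.2 hPa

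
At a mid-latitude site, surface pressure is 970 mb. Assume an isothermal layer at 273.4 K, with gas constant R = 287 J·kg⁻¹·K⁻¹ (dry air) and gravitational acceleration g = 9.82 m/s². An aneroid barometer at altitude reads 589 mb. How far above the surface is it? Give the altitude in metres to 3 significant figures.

z ≈ 3990 m

Scale height: H = RT/g = 287 × 273.4 / 9.82 = 7990.4 m.
Invert the barometric formula: z = H ln(P₀/P).
P₀/P = 970/589 = 1.6469; ln(1.6469) = 0.49889.
z = 7990.4 × 0.49889 = 3986.3 m.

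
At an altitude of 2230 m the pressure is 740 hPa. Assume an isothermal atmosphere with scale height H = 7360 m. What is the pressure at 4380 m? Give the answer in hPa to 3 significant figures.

P ≈ 553 hPa

Between two levels, P₂ = P₁ exp(−Δz/H) with Δz = z₂ − z₁.
Δz = 4380.0 − 2230.0 = 2150.0 m; Δz/H = 2150.0/7360.0 = 0.29212.
P₂ = 740 × exp(−0.29212) = 740 × 0.74668 = 552.54 hPa.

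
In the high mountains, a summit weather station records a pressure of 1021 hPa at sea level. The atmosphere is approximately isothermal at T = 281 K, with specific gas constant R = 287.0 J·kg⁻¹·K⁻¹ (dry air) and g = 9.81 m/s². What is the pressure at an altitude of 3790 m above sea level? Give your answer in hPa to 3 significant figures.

P ≈ 644 hPa

Scale height: H = RT/g = 287.0 × 281 / 9.81 = 8220.9 m.
Barometric formula: P = P₀ exp(−z/H).
z/H = 3790.0/8220.9 = 0.46102; exp(−0.46102) = 0.63064.
P = 1021 × 0.63064 = 643.88 hPa.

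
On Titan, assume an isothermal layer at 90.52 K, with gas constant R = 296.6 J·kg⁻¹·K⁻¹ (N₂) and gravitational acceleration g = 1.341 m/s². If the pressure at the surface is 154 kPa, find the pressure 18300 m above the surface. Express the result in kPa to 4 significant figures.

Scale height: H = RT/g = 296.6 × 90.52 / 1.341 = 20021 m.
Barometric formula: P = P₀ exp(−z/H).
z/H = 18300/20021 = 0.91404; exp(−0.91404) = 0.40090.
P = 154 × 0.40090 = 61.739 kPa.

P ≈ 61.74 kPa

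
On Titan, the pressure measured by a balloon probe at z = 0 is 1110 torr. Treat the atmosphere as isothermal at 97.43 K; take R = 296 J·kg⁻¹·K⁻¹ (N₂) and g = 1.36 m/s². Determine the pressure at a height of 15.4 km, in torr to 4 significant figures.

P ≈ 536.9 torr

Scale height: H = RT/g = 296 × 97.43 / 1.36 = 21205 m.
Barometric formula: P = P₀ exp(−z/H).
z/H = 15400/21205 = 0.72624; exp(−0.72624) = 0.48372.
P = 1110 × 0.48372 = 536.93 torr.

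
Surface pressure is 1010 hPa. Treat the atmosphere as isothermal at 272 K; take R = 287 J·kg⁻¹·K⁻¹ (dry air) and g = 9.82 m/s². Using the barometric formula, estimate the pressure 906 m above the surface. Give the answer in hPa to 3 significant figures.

P ≈ 901 hPa

Scale height: H = RT/g = 287 × 272 / 9.82 = 7949.5 m.
Barometric formula: P = P₀ exp(−z/H).
z/H = 906.00/7949.5 = 0.11397; exp(−0.11397) = 0.89228.
P = 1010 × 0.89228 = 901.20 hPa.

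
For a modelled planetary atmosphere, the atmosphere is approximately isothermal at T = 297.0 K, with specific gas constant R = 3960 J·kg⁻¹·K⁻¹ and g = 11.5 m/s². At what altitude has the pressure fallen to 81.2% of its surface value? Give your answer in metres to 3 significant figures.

Scale height: H = RT/g = 3960 × 297.0 / 11.5 = 102270 m.
Set P/P₀ = exp(−z/H) = 0.812, so z = −H ln(0.812).
−ln(0.812) = 0.20825; z = 102270 × 0.20825 = 21298 m.

z ≈ 21300 m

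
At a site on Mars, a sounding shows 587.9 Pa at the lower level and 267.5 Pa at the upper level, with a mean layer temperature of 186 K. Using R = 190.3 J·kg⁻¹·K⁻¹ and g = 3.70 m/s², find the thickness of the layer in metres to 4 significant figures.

Hypsometric equation: Δz = (R T̄/g) ln(P₁/P₂).
R T̄/g = 190.3 × 186 / 3.70 = 9566.4 m.
ln(587.9/267.5) = ln(2.1978) = 0.78746.
Δz = 9566.4 × 0.78746 = 7533.2 m.

Δz ≈ 7533 m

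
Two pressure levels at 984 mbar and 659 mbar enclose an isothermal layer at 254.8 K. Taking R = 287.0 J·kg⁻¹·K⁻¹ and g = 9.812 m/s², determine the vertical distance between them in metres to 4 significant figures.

Δz ≈ 2988 m

Hypsometric equation: Δz = (R T̄/g) ln(P₁/P₂).
R T̄/g = 287.0 × 254.8 / 9.812 = 7452.9 m.
ln(984/659) = ln(1.4932) = 0.40092.
Δz = 7452.9 × 0.40092 = 2988.0 m.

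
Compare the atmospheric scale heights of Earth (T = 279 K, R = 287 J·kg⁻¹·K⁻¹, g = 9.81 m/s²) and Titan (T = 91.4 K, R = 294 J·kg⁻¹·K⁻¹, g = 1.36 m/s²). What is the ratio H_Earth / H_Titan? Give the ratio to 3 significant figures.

H_Earth/H_Titan ≈ 0.413

H = RT/g for each body.
H_Earth = 287 × 279 / 9.81 = 8162.4 m.
H_Titan = 294 × 91.4 / 1.36 = 19759 m.
H_Earth/H_Titan = 8162.4/19759 = 0.41310.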